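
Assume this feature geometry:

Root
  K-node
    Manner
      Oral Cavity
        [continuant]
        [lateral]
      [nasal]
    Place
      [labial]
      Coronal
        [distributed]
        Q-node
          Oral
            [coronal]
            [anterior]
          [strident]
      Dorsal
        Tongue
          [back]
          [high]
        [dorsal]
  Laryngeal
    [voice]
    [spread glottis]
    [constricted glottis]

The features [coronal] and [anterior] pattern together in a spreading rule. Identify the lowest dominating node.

[coronal]: Root > K-node > Place > Coronal > Q-node > Oral > [coronal].
[anterior]: Root > K-node > Place > Coronal > Q-node > Oral > [anterior].
The lowest node appearing on every path is Oral; each proper daughter of Oral fails to dominate at least one of the listed features.

Oral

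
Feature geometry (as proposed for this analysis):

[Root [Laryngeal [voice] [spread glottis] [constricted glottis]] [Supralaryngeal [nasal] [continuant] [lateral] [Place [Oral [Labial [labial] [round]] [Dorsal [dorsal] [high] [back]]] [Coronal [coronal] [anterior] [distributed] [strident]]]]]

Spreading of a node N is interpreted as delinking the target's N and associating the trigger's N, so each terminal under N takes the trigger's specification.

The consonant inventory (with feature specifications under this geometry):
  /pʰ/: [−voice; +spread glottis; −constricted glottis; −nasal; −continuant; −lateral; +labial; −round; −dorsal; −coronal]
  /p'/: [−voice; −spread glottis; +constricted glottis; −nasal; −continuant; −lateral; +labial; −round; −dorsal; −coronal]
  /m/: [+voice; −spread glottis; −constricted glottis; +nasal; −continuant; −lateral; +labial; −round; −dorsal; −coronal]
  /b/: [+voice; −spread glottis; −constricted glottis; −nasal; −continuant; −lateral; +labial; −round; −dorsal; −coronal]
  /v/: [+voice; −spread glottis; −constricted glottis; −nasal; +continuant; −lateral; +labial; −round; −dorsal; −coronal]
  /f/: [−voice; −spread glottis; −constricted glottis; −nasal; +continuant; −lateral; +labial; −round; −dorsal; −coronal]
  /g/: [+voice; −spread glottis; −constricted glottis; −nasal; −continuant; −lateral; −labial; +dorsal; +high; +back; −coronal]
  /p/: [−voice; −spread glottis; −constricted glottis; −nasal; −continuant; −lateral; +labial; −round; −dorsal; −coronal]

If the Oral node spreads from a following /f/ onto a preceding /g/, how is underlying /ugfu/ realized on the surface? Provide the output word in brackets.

[ubfu]

The Oral node dominates the terminals [labial], [round], [dorsal], [high], [back].
The target acquires /f/'s values for everything under Oral — [+labial], [−round], [−dorsal] — while keeping its own [voice], [spread glottis], [constricted glottis], ….
The resulting bundle matches /b/ in the inventory; substituting it for /g/ gives [ubfu].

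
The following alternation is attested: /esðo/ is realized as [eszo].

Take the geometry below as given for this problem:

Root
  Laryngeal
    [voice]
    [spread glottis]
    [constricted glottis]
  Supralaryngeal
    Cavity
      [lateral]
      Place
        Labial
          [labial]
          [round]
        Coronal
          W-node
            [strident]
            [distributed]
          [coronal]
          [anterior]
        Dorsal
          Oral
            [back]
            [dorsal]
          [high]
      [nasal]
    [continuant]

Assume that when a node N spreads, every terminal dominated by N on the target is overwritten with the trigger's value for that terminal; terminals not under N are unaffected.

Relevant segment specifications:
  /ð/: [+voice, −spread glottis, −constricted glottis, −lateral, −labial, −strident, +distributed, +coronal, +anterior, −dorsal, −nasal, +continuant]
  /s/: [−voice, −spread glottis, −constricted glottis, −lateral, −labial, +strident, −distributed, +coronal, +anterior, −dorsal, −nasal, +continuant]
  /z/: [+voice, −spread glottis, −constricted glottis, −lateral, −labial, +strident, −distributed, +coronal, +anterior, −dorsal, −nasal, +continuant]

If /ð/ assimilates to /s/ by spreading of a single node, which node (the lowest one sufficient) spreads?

W-node

/ð/ and [z] differ in [distributed], [strident]; every other specified feature is identical.
The smallest constituent containing every changed terminal is W-node — each of its daughters lacks at least one of the affected features.
Delinking /ð/'s W-node and associating /s/'s W-node gives precisely the feature bundle of [z].
[voice] stays as in /ð/ although /s/ differs there, so no node dominating it spread; among the remaining candidates W-node is the lowest that derives the output.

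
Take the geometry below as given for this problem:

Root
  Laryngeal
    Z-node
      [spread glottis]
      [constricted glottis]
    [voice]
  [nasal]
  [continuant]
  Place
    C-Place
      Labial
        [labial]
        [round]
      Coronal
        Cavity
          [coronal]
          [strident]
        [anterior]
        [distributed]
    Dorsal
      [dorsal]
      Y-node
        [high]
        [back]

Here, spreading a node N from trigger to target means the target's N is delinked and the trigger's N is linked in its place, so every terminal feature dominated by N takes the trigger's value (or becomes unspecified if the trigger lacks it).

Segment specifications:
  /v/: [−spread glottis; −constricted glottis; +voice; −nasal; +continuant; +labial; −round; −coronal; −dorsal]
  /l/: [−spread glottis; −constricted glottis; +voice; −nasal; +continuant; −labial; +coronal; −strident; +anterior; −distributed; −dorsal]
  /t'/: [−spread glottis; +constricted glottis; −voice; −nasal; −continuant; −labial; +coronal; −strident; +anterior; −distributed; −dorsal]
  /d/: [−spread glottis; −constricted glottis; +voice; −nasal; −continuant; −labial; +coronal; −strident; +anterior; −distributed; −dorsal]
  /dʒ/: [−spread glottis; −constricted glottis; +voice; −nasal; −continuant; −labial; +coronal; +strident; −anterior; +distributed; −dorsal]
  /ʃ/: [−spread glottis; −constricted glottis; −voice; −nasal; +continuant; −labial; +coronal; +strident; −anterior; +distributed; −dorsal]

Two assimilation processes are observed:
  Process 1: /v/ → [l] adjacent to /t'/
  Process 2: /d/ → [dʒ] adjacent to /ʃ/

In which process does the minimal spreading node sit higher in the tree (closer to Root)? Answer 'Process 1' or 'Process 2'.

Process 1

In Process 1, [labial], [round], [coronal], [anterior], [distributed], [strident] change, so the minimal spreading node is C-Place at depth 2.
In Process 2, [anterior], [distributed], [strident] change, so the minimal spreading node is Coronal at depth 3.
Depth 2 < depth 3; Process 1 involves the structurally higher constituent C-Place.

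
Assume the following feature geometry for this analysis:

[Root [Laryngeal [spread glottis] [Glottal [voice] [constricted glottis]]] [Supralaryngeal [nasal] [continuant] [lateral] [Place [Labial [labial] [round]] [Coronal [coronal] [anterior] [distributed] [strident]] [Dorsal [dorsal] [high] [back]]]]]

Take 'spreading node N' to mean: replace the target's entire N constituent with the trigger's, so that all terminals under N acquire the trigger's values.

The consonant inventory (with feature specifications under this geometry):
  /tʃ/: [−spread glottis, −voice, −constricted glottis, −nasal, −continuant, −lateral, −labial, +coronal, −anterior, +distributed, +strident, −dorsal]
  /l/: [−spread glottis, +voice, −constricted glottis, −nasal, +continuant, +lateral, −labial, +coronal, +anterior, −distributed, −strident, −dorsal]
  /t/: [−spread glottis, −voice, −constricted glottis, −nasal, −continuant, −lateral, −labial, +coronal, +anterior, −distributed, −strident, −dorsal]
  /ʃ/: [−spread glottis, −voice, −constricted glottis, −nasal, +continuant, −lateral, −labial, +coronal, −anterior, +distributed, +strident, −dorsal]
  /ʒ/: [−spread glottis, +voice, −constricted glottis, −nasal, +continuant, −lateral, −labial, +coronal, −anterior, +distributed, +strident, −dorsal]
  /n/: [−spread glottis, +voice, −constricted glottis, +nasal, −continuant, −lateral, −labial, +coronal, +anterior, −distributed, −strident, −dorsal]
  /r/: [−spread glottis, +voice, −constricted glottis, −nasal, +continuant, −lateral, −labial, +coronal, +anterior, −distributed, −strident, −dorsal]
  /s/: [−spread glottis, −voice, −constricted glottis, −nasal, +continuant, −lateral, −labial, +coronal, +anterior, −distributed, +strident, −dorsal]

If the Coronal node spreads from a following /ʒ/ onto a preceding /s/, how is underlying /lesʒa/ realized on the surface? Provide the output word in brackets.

The Coronal node dominates the terminals [coronal], [anterior], [distributed], [strident].
After delinking /s/'s Coronal and linking /ʒ/'s, the affected terminals become [+coronal], [−anterior], [+distributed], [+strident]; [spread glottis], [voice], [constricted glottis], … (outside Coronal) are retained from /s/.
Among the inventory, only /ʃ/ has exactly this specification, giving the surface form [leʃʒa].

[leʃʒa]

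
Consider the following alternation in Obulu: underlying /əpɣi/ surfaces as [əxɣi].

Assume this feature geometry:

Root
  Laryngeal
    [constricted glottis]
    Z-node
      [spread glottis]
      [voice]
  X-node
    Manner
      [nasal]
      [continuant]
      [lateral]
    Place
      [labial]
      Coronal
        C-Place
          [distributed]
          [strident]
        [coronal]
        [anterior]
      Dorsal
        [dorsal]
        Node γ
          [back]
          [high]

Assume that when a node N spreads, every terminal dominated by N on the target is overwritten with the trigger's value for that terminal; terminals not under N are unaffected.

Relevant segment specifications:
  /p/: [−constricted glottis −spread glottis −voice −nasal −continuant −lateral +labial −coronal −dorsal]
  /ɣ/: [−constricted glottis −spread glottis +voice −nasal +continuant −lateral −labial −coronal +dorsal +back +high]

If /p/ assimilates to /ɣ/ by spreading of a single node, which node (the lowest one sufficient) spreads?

X-node

Feature comparison: [continuant], [labial], [dorsal], [high], [back] differ between /p/ and [x]; the remaining terminals match.
In this geometry the lowest node dominating all of them is X-node: every daughter of X-node dominates only a proper subset, so no lower node suffices.
Spreading X-node from /ɣ/ overwrites each of those terminals with /ɣ/'s values, yielding exactly [x].
Had Root spread, [voice] would have taken /ɣ/'s value; it stays as in /p/, confirming the spreading constituent is exactly X-node.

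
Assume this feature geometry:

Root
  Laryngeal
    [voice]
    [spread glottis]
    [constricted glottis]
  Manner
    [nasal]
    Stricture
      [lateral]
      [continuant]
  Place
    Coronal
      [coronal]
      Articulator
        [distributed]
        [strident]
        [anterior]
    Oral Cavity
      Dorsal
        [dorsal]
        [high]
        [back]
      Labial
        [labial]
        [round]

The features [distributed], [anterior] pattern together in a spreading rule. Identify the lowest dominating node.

Articulator

[distributed] is immediately dominated by Articulator.
[anterior] is immediately dominated by Articulator.
The lowest node appearing on every path is Articulator; each proper daughter of Articulator fails to dominate at least one of the listed features.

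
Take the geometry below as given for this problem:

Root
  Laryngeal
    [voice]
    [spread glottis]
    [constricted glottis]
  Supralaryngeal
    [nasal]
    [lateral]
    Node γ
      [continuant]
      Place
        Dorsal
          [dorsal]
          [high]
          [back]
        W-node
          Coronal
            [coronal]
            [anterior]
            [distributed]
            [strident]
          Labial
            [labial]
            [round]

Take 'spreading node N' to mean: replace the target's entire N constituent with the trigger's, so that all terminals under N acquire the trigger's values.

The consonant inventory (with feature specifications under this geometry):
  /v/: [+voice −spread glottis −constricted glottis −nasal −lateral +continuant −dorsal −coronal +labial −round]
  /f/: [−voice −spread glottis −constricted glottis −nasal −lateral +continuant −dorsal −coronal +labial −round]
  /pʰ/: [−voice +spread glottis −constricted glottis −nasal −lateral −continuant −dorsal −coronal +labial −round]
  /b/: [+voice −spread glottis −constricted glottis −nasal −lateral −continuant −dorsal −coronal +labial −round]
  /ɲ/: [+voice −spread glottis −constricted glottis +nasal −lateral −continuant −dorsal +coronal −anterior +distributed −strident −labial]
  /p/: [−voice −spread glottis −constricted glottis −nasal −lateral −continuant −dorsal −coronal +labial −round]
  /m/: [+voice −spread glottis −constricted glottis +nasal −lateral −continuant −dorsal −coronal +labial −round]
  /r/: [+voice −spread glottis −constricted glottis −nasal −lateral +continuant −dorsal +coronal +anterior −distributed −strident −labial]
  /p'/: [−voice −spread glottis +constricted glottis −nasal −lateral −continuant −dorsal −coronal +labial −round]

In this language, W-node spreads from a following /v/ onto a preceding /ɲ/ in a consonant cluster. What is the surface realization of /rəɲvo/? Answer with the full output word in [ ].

Terminals under W-node in this geometry: [coronal], [anterior], [distributed], [strident], [labial], [round].
Spreading W-node from /v/ onto /ɲ/ replaces those values with /v/'s: [−coronal], [+labial], [−round]. Features outside W-node ([voice], [spread glottis], [constricted glottis], …) stay as in /ɲ/.
Among the inventory, only /m/ has exactly this specification, giving the surface form [rəmvo].

[rəmvo]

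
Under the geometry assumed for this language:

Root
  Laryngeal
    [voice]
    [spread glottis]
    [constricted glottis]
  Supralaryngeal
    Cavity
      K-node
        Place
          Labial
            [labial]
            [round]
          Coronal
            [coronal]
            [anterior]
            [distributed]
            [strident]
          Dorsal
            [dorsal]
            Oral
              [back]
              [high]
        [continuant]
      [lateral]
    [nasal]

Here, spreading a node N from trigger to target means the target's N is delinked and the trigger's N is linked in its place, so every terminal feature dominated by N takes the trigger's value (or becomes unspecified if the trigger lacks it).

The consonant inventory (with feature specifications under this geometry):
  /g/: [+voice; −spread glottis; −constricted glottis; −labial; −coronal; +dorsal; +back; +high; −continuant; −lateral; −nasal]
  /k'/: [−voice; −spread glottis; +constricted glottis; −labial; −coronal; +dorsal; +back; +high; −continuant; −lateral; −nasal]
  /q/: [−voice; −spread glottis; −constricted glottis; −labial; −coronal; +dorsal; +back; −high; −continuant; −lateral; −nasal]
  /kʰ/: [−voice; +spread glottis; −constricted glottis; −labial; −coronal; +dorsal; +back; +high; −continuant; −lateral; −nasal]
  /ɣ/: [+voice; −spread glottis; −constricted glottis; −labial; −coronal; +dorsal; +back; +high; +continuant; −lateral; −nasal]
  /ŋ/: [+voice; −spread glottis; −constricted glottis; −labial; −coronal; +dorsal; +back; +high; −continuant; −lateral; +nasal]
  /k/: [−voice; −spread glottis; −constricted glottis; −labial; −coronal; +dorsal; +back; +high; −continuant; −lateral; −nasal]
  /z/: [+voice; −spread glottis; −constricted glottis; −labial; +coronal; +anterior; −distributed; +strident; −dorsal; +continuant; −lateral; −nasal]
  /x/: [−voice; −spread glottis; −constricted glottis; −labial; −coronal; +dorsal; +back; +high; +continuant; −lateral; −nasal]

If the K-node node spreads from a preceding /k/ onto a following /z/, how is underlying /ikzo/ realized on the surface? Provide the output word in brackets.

The K-node node dominates the terminals [labial], [round], [coronal], [anterior], [distributed], [strident], [dorsal], [back], [high], [continuant].
The target acquires /k/'s values for everything under K-node — [−labial], [−coronal], [+dorsal], [+back], [+high], [−continuant] — while keeping its own [voice], [spread glottis], [constricted glottis], ….
The resulting bundle matches /g/ in the inventory; substituting it for /z/ gives [ikgo].

[ikgo]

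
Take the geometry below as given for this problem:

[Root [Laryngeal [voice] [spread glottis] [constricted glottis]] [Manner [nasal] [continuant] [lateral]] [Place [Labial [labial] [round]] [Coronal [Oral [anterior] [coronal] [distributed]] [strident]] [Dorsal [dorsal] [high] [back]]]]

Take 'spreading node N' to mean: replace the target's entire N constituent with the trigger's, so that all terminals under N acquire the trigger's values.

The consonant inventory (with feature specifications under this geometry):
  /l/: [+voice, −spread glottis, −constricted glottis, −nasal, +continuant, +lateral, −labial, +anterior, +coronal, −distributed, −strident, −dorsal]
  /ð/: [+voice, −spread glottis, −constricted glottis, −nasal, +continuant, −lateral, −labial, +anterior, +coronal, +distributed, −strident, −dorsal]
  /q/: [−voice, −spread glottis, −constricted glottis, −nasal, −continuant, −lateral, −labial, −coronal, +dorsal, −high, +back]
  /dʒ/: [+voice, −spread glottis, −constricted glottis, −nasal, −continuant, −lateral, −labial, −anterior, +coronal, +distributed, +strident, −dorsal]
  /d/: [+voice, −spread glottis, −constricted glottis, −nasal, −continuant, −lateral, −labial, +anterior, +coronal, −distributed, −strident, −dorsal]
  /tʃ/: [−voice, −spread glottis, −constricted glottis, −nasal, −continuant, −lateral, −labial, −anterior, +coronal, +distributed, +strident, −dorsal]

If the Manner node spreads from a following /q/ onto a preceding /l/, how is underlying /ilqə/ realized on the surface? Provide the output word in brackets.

[idqə]

Terminals under Manner in this geometry: [nasal], [continuant], [lateral].
Spreading Manner from /q/ onto /l/ replaces those values with /q/'s: [−nasal], [−continuant], [−lateral]. Features outside Manner ([voice], [spread glottis], [constricted glottis], …) stay as in /l/.
Among the inventory, only /d/ has exactly this specification, giving the surface form [idqə].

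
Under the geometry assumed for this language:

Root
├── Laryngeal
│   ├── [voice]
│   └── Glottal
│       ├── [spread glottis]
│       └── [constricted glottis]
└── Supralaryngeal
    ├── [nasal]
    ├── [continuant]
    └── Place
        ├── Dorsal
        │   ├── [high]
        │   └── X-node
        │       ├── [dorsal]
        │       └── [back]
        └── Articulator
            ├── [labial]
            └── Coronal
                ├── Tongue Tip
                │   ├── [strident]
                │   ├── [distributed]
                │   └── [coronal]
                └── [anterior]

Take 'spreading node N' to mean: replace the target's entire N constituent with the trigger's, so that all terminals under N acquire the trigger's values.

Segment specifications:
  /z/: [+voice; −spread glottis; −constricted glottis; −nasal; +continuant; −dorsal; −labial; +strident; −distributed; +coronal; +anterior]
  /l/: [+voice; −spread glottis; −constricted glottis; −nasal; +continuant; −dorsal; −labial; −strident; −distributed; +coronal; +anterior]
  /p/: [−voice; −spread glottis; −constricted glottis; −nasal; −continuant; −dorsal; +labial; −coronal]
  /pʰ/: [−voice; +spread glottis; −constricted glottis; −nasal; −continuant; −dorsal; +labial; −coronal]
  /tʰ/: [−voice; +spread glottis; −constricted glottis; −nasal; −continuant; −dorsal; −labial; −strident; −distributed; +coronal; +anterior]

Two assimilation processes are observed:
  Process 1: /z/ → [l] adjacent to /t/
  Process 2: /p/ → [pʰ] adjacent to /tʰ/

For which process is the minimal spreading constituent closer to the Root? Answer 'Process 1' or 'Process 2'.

Process 2

Process 1: the feature that changes is [strident]; the minimal node is [strident] (depth 6).
Process 2: the feature that changes is [spread glottis]; the minimal node is [spread glottis] (depth 3).
[spread glottis] (depth 3) sits above [strident] (depth 6), making Process 2 the one with the higher spreading node.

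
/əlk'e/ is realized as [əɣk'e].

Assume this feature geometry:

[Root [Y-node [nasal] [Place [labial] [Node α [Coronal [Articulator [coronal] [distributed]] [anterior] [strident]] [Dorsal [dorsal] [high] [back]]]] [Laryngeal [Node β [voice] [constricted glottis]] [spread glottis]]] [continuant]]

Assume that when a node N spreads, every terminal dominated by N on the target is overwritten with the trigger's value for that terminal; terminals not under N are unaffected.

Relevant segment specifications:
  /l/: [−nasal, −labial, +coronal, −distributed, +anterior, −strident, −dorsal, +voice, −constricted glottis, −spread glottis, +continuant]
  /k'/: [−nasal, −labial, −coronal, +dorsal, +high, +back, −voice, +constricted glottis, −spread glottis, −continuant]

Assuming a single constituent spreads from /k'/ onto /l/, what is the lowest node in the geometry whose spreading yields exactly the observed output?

Node α

/l/ and [ɣ] differ in [coronal], [anterior], [distributed], [strident], [dorsal], [high], [back]; every other specified feature is identical.
Tracing each changed feature up the tree, the paths first meet at Node α; any lower node misses at least one of them.
Spreading Node α from /k'/ overwrites each of those terminals with /k'/'s values, yielding exactly [ɣ].
[continuant], [voice] stay as in /l/ although /k'/ differs there, so no node dominating them spread; among the remaining candidates Node α is the lowest that derives the output.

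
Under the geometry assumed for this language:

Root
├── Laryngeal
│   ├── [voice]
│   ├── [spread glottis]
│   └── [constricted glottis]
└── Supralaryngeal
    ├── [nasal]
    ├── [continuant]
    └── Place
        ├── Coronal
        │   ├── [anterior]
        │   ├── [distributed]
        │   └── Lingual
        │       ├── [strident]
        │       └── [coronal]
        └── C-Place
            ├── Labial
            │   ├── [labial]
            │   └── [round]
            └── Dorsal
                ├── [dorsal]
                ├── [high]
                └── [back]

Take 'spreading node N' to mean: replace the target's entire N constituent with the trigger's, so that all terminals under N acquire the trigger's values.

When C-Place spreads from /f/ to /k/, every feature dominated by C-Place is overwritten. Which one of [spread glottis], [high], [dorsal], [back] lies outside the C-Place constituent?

C-Place dominates exactly [labial], [round], [dorsal], [high], [back].
Spreading C-Place replaces [high], [back], [dorsal] with the trigger's values, since each sits inside the C-Place constituent.
[spread glottis] attaches under Laryngeal, not under C-Place, so /k/ retains its own value for [spread glottis].

[spread glottis]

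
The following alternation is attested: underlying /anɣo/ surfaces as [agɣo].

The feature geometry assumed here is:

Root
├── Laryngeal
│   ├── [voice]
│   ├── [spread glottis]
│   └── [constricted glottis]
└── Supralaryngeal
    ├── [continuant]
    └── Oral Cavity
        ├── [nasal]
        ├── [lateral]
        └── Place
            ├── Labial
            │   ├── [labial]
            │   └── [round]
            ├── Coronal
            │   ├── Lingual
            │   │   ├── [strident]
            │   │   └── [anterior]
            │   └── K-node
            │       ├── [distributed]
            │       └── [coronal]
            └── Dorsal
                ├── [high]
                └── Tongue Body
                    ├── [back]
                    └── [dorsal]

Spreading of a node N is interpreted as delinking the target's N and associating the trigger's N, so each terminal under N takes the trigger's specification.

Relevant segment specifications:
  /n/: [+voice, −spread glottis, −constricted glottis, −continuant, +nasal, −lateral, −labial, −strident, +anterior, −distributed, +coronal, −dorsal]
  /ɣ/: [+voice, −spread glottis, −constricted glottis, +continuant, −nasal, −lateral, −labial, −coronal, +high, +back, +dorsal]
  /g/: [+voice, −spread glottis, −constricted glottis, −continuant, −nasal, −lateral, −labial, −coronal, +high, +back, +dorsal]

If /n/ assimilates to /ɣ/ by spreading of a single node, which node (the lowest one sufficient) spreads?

The alternation /n/ → [g] changes [nasal], [coronal], [anterior], [distributed], [strident], [dorsal], [high], [back] and nothing else.
These terminals are all dominated by Oral Cavity, and no proper subconstituent of Oral Cavity covers them all; Oral Cavity is their lowest common ancestor.
If Oral Cavity spreads, every terminal under it takes /ɣ/'s value, producing [g] as observed.
Had Supralaryngeal or a higher node spread, [continuant] would have taken /ɣ/'s value; it stays as in /n/, confirming the spreading constituent is exactly Oral Cavity.

Oral Cavity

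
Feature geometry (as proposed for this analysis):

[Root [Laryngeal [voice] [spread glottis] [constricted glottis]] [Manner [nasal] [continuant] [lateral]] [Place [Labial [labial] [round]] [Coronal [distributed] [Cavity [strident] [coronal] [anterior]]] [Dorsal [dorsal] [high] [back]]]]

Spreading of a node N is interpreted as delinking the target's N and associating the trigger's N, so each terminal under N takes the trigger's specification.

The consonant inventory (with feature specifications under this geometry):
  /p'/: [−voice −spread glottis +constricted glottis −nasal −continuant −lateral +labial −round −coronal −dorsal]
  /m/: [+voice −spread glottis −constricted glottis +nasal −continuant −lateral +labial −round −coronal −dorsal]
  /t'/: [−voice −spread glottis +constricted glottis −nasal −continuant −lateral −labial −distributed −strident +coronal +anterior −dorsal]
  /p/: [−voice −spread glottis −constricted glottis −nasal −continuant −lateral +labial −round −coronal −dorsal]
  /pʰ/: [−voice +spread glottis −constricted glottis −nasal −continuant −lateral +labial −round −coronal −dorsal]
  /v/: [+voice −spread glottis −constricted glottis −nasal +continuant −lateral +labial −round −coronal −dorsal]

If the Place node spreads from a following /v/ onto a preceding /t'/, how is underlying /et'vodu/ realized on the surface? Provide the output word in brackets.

Place immediately or transitively dominates [labial], [round], [distributed], [strident], [coronal], [anterior], [dorsal], [high], [back].
The target acquires /v/'s values for everything under Place — [+labial], [−round], [−coronal], [−dorsal] — while keeping its own [voice], [spread glottis], [constricted glottis], ….
Among the inventory, only /p'/ has exactly this specification, giving the surface form [ep'vodu].

[ep'vodu]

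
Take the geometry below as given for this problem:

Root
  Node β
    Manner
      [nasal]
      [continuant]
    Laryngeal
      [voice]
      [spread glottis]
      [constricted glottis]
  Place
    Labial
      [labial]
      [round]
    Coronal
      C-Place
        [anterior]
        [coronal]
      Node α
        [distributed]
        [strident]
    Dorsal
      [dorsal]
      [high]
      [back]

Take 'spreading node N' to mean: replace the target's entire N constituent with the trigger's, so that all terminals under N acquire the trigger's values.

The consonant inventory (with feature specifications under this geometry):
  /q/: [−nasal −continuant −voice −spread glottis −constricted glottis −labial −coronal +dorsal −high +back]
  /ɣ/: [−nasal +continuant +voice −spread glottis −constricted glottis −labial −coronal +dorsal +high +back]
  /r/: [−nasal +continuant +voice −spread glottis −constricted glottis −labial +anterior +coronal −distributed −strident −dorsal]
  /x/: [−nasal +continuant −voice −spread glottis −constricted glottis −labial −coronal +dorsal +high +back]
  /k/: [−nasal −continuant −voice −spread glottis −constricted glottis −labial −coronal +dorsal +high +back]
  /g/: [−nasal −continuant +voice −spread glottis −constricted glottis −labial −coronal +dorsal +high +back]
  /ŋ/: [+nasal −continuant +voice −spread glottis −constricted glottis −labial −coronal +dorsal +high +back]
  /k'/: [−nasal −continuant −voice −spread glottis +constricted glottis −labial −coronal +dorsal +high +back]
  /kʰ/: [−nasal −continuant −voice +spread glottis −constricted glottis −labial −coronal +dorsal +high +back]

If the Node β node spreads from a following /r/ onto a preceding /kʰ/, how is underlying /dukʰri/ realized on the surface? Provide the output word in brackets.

The Node β node dominates the terminals [nasal], [continuant], [voice], [spread glottis], [constricted glottis].
After delinking /kʰ/'s Node β and linking /r/'s, the affected terminals become [−nasal], [+continuant], [+voice], [−spread glottis], [−constricted glottis]; [labial], [coronal], [dorsal], … (outside Node β) are retained from /kʰ/.
This feature bundle is that of [ɣ], so /dukʰri/ surfaces as [duɣri].

[duɣri]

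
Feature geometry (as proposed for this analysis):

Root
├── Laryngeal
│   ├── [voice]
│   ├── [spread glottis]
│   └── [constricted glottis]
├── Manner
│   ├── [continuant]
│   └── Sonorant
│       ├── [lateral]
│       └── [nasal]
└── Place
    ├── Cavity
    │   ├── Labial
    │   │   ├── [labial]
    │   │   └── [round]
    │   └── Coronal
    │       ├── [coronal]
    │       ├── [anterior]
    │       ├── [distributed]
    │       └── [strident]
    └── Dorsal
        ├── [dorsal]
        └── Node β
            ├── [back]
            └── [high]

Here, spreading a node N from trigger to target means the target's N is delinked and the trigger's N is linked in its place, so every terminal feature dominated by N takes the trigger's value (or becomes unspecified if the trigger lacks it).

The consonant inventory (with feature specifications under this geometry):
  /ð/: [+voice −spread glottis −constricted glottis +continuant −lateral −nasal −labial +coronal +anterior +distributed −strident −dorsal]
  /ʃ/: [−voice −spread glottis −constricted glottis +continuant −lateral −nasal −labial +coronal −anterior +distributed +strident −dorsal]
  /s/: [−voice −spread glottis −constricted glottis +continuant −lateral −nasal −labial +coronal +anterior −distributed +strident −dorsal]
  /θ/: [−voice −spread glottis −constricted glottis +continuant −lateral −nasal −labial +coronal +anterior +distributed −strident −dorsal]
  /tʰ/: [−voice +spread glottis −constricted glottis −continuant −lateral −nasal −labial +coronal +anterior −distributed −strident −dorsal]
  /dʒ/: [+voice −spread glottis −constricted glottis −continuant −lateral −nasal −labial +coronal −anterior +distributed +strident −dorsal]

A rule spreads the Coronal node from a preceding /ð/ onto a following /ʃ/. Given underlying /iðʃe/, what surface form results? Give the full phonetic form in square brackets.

[iðθe]

The Coronal node dominates the terminals [coronal], [anterior], [distributed], [strident].
After delinking /ʃ/'s Coronal and linking /ð/'s, the affected terminals become [+coronal], [+anterior], [+distributed], [−strident]; [voice], [spread glottis], [constricted glottis], … (outside Coronal) are retained from /ʃ/.
Among the inventory, only /θ/ has exactly this specification, giving the surface form [iðθe].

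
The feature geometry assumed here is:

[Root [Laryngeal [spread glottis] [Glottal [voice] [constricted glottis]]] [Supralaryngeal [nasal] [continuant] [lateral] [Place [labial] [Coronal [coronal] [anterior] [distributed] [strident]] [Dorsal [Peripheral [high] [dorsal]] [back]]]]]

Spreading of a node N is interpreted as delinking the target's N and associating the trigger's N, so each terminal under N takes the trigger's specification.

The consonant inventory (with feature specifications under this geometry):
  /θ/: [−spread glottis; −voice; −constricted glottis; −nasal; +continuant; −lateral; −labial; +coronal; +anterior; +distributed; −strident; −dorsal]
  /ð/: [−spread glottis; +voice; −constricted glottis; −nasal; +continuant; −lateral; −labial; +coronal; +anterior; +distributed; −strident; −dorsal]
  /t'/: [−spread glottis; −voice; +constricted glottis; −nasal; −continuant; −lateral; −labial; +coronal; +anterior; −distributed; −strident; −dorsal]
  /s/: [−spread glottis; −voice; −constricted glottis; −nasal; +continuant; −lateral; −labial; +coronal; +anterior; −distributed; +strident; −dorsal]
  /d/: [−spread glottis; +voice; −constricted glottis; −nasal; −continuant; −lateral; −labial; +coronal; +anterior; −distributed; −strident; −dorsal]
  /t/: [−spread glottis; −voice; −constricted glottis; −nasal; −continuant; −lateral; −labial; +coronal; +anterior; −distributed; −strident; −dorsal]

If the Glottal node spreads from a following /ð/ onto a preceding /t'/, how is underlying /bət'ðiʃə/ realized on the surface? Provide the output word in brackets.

Glottal immediately or transitively dominates [voice], [constricted glottis].
The target acquires /ð/'s values for everything under Glottal — [+voice], [−constricted glottis] — while keeping its own [spread glottis], [nasal], [continuant], ….
Among the inventory, only /d/ has exactly this specification, giving the surface form [bədðiʃə].

[bədðiʃə]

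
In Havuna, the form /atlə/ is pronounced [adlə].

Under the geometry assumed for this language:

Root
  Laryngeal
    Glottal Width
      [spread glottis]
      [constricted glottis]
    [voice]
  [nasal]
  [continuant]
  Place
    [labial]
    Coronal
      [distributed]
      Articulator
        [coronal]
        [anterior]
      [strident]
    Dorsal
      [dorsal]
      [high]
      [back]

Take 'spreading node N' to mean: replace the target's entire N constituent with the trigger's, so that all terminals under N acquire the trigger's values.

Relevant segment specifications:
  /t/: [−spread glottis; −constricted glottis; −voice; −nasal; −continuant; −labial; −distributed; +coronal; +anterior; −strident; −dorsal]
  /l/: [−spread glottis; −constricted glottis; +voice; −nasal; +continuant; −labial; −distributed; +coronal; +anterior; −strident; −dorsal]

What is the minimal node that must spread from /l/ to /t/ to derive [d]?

[voice]

Feature comparison: [voice] differs between /t/ and [d]; the remaining terminals match.
Since just one terminal is affected and it takes /l/'s value, spreading the terminal [voice] alone is sufficient and minimal.
[continuant] stays as in /t/ although /l/ differs there, so no node dominating it spread; among the remaining candidates [voice] is the lowest that derives the output.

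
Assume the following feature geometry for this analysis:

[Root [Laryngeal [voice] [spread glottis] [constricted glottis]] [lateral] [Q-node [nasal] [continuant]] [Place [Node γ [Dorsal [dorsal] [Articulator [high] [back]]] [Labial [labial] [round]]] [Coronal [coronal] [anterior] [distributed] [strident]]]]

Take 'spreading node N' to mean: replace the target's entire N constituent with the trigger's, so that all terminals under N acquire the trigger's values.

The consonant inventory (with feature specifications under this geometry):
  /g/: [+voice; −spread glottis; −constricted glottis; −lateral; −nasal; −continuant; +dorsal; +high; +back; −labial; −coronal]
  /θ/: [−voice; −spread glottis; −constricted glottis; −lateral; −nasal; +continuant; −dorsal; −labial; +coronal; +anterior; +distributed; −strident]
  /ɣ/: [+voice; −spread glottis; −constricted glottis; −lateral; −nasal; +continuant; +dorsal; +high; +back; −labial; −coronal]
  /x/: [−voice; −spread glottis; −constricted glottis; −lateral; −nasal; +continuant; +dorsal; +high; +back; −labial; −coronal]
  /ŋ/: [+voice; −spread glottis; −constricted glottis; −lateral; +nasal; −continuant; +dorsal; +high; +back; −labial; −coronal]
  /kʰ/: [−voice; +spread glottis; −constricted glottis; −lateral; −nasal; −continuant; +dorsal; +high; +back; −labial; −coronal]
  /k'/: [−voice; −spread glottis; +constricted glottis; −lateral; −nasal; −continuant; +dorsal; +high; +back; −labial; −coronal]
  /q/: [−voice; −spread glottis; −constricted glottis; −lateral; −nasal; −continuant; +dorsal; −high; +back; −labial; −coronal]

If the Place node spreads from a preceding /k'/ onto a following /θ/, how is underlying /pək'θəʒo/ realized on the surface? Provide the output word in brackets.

The Place node dominates the terminals [dorsal], [high], [back], [labial], [round], [coronal], [anterior], [distributed], [strident].
The target acquires /k'/'s values for everything under Place — [+dorsal], [+high], [+back], [−labial], [−coronal] — while keeping its own [voice], [spread glottis], [constricted glottis], ….
This feature bundle is that of [x], so /pək'θəʒo/ surfaces as [pək'xəʒo].

[pək'xəʒo]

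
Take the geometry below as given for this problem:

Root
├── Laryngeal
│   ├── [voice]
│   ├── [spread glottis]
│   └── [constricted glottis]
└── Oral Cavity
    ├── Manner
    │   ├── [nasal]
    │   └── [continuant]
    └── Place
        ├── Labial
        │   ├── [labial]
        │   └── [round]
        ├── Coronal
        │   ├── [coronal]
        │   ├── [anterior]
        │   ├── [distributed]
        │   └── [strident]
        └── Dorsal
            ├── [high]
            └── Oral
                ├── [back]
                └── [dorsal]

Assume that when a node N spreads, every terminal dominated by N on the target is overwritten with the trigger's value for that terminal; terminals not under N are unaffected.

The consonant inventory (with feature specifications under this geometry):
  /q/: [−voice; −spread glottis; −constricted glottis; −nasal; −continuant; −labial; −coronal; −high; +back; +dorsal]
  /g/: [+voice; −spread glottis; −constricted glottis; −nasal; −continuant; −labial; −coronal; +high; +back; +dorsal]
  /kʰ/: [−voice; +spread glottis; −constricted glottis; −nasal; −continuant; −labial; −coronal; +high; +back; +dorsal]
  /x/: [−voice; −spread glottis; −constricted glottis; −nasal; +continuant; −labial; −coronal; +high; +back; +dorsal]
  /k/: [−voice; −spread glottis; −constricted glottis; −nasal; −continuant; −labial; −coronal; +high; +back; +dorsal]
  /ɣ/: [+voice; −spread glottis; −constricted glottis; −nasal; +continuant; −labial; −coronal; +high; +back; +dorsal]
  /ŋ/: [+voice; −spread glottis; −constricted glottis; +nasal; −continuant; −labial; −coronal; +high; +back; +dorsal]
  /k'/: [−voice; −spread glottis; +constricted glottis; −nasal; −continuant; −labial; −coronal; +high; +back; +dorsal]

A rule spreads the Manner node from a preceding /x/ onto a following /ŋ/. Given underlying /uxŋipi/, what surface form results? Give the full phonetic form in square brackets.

The Manner node dominates the terminals [nasal], [continuant].
The target acquires /x/'s values for everything under Manner — [−nasal], [+continuant] — while keeping its own [voice], [spread glottis], [constricted glottis], ….
Among the inventory, only /ɣ/ has exactly this specification, giving the surface form [uxɣipi].

[uxɣipi]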